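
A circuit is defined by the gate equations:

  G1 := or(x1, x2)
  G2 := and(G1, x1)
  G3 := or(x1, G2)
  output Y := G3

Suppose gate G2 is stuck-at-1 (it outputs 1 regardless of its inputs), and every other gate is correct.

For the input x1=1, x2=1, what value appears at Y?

1

Propagate with G2 forced: G1=1, G2=1 [stuck-at-1], G3=1.
So Y = 1. (Same as the fault-free value — the fault is masked on this input.)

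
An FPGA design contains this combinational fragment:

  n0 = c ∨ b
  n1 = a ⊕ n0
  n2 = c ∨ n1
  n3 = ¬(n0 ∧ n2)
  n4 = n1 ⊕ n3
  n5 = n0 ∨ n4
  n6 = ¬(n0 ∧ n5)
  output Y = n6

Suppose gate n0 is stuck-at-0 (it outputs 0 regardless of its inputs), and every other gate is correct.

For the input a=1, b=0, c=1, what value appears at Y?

1

Propagate with n0 forced: n0=0 [stuck-at-0], n1=1, n2=1, n3=1, n4=0, n5=0, n6=1.
So Y = 1. (Without the fault it would be 0.)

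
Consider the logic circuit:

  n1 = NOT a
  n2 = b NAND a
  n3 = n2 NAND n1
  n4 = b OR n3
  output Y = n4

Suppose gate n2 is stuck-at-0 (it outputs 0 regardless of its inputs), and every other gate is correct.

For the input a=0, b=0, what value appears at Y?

Propagate with n2 forced: n1=1, n2=0 [stuck-at-0], n3=1, n4=1.
So Y = 1. (Without the fault it would be 0.)

1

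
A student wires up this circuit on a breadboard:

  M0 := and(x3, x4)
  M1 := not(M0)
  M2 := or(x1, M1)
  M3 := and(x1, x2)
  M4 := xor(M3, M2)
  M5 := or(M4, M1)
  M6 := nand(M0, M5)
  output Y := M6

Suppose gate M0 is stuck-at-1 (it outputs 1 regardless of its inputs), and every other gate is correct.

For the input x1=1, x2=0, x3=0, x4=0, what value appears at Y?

Propagate with M0 forced: M0=1 [stuck-at-1], M1=0, M2=1, M3=0, M4=1, M5=1, M6=0.
So Y = 0. (Without the fault it would be 1.)

0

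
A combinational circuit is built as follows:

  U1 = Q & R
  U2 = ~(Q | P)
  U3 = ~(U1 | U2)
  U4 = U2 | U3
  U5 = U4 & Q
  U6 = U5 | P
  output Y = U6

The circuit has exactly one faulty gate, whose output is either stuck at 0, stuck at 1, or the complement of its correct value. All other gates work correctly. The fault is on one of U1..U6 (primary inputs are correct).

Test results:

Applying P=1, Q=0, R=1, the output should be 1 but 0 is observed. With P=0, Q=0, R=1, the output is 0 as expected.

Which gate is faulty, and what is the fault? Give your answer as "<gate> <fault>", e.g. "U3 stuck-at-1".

U6 stuck-at-0

Fault-free values for test 1 (P=1, Q=0, R=1): U1=0, U2=0, U3=1, U4=1, U5=0, U6=1, giving Y=1. Observed 0.
Test 1: faults giving observed 0 are {U6 stuck-at-0, U6 inverted output}.
Test 2 (P=0, Q=0, R=1): fault-free U1=0, U2=1, U3=0, U4=1, U5=0, U6=0 → 0; observed 0. Eliminates U6 inverted output.
Only U6 stuck-at-0 is consistent with every test.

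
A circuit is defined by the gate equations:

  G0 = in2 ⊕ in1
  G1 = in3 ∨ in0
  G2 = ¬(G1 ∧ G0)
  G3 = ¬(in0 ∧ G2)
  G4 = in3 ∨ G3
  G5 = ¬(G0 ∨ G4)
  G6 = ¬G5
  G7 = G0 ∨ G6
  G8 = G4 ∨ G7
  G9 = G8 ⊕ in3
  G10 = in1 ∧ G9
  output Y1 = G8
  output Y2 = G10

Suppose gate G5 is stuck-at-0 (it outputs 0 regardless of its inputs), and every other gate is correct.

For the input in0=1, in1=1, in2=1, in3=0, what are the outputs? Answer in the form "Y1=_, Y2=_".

Propagate with G5 forced: G0=0, G1=1, G2=1, G3=0, G4=0, G5=0 [stuck-at-0], G6=1, G7=1, G8=1, G9=1, G10=1.
So the outputs are Y1=1, Y2=1. (Without the fault they would be Y1=0, Y2=0.)

Y1=1, Y2=1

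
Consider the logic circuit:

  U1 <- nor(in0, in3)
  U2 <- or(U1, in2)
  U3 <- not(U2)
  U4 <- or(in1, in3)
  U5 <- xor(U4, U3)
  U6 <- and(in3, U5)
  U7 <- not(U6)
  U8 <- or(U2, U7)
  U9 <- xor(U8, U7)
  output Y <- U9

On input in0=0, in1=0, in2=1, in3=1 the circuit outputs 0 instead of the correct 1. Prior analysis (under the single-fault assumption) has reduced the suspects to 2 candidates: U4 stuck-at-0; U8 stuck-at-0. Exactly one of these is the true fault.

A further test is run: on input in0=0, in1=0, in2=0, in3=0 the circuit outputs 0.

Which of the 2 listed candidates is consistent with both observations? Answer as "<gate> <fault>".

U4 stuck-at-0

Evaluate each candidate on input in0=0, in1=0, in2=0, in3=0:
  U4 stuck-at-0: U1=1, U2=1, U3=0, U4=0 [stuck-at-0], U5=0, U6=0, U7=1, U8=1, U9=0 → 0 — matches
  U8 stuck-at-0: U1=1, U2=1, U3=0, U4=0, U5=0, U6=0, U7=1, U8=0 [stuck-at-0], U9=1 → 1 — eliminated
Only U4 stuck-at-0 reproduces the observed 0.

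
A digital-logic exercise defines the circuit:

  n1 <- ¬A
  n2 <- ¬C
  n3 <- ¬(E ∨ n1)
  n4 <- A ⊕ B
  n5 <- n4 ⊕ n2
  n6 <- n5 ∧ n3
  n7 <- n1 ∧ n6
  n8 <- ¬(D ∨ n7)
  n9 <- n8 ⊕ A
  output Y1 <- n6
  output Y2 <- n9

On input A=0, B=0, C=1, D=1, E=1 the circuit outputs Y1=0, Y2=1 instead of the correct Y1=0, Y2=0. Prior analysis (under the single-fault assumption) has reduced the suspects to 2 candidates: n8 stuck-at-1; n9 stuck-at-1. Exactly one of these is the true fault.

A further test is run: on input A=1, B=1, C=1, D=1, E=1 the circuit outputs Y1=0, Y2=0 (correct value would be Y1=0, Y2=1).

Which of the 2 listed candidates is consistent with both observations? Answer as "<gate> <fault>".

n8 stuck-at-1

Evaluate each candidate on input A=1, B=1, C=1, D=1, E=1:
  n8 stuck-at-1: n1=0, n2=0, n3=0, n4=0, n5=0, n6=0, n7=0, n8=1 [stuck-at-1], n9=0 → Y1=0, Y2=0 — matches
  n9 stuck-at-1: n1=0, n2=0, n3=0, n4=0, n5=0, n6=0, n7=0, n8=0, n9=1 [stuck-at-1] → Y1=0, Y2=1 — eliminated
Only n8 stuck-at-1 reproduces the observed Y1=0, Y2=0.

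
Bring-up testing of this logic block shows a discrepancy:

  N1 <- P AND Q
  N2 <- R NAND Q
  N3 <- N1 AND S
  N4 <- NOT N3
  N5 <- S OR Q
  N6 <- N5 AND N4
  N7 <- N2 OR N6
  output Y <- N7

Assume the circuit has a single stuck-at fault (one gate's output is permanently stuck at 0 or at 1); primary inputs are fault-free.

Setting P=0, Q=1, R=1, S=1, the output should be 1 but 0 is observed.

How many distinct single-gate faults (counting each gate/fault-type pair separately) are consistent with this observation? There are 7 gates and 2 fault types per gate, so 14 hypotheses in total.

Fault-free: N1=0, N2=0, N3=0, N4=1, N5=1, N6=1, N7=1 → 1. Observed 0.
  N1 stuck-at-0: output 1 ✗
  N1 stuck-at-1: output 0 ✓
  N2 stuck-at-0: output 1 ✗
  N2 stuck-at-1: output 1 ✗
  N3 stuck-at-0: output 1 ✗
  N3 stuck-at-1: output 0 ✓
  N4 stuck-at-0: output 0 ✓
  N4 stuck-at-1: output 1 ✗
  N5 stuck-at-0: output 0 ✓
  N5 stuck-at-1: output 1 ✗
  N6 stuck-at-0: output 0 ✓
  N6 stuck-at-1: output 1 ✗
  N7 stuck-at-0: output 0 ✓
  N7 stuck-at-1: output 1 ✗
Consistent faults: {N1 stuck-at-1, N3 stuck-at-1, N4 stuck-at-0, N5 stuck-at-0, N6 stuck-at-0, N7 stuck-at-0} — 6 in all.

6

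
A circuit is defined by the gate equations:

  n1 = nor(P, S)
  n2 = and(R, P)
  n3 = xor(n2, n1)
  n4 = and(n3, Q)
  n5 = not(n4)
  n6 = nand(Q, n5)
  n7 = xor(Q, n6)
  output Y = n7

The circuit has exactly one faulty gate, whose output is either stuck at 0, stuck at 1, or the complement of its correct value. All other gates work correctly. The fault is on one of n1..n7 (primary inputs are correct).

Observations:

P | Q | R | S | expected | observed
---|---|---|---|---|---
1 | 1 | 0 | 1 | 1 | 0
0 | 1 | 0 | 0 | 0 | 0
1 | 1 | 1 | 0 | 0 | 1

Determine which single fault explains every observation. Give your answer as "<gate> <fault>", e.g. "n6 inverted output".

n1 stuck-at-1

Fault-free values for test 1 (P=1, Q=1, R=0, S=1): n1=0, n2=0, n3=0, n4=0, n5=1, n6=0, n7=1, giving Y=1. Observed 0.
Test 1: faults giving observed 0 are {n1 stuck-at-1, n1 inverted output, n2 stuck-at-1, n2 inverted output, n3 stuck-at-1, n3 inverted output, n4 stuck-at-1, n4 inverted output, n5 stuck-at-0, n5 inverted output, n6 stuck-at-1, n6 inverted output, n7 stuck-at-0, n7 inverted output}.
Test 2 (P=0, Q=1, R=0, S=0): fault-free n1=1, n2=0, n3=1, n4=1, n5=0, n6=1, n7=0 → 0; observed 0. Eliminates n1 inverted output, n2 stuck-at-1, n2 inverted output, n3 inverted output, n4 inverted output, n5 inverted output, n6 inverted output, n7 inverted output.
Test 3 (P=1, Q=1, R=1, S=0): fault-free n1=0, n2=1, n3=1, n4=1, n5=0, n6=1, n7=0 → 0; observed 1. Eliminates n3 stuck-at-1, n4 stuck-at-1, n5 stuck-at-0, n6 stuck-at-1, n7 stuck-at-0.
Only n1 stuck-at-1 is consistent with every test.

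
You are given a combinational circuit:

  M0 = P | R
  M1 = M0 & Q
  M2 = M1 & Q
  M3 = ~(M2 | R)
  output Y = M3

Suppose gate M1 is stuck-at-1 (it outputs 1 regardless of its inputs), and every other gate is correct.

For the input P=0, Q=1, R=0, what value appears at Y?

0

Propagate with M1 forced: M0=0, M1=1 [stuck-at-1], M2=1, M3=0.
So Y = 0. (Without the fault it would be 1.)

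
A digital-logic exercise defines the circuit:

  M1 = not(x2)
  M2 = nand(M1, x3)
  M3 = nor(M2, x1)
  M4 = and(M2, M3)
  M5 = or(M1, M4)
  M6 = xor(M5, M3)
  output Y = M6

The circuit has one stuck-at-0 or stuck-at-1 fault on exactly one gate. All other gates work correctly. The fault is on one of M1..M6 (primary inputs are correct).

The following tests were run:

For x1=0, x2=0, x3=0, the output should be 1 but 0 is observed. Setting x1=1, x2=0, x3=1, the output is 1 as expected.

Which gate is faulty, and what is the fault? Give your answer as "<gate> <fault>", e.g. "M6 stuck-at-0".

Fault-free values for test 1 (x1=0, x2=0, x3=0): M1=1, M2=1, M3=0, M4=0, M5=1, M6=1, giving Y=1. Observed 0.
Test 1: faults giving observed 0 are {M1 stuck-at-0, M2 stuck-at-0, M3 stuck-at-1, M5 stuck-at-0, M6 stuck-at-0}.
Test 2 (x1=1, x2=0, x3=1): fault-free M1=1, M2=0, M3=0, M4=0, M5=1, M6=1 → 1; observed 1. Eliminates M1 stuck-at-0, M3 stuck-at-1, M5 stuck-at-0, M6 stuck-at-0.
Only M2 stuck-at-0 is consistent with every test.

M2 stuck-at-0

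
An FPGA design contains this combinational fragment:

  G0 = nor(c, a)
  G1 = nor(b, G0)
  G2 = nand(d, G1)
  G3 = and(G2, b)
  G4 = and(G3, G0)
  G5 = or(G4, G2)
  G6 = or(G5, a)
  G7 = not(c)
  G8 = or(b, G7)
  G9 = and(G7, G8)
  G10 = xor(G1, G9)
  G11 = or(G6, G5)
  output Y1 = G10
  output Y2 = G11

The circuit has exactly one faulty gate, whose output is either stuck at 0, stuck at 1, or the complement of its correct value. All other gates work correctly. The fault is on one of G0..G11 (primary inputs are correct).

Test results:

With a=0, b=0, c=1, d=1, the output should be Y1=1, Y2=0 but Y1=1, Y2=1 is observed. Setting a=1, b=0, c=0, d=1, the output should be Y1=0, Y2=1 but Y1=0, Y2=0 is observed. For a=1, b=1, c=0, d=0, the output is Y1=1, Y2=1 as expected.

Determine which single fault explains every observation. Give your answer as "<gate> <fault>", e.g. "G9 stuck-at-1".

Fault-free values for test 1 (a=0, b=0, c=1, d=1): G0=0, G1=1, G2=0, G3=0, G4=0, G5=0, G6=0, G7=0, G8=0, G9=0, G10=1, G11=0, giving Y1=1, Y2=0. Observed Y1=1, Y2=1.
Test 1: faults giving observed Y1=1, Y2=1 are {G2 stuck-at-1, G2 inverted output, G4 stuck-at-1, G4 inverted output, G5 stuck-at-1, G5 inverted output, G6 stuck-at-1, G6 inverted output, G11 stuck-at-1, G11 inverted output}.
Test 2 (a=1, b=0, c=0, d=1): fault-free G0=0, G1=1, G2=0, G3=0, G4=0, G5=0, G6=1, G7=1, G8=1, G9=1, G10=0, G11=1 → Y1=0, Y2=1; observed Y1=0, Y2=0. Eliminates G2 stuck-at-1, G2 inverted output, G4 stuck-at-1, G4 inverted output, G5 stuck-at-1, G5 inverted output, G6 stuck-at-1, G11 stuck-at-1.
Test 3 (a=1, b=1, c=0, d=0): fault-free G0=0, G1=0, G2=1, G3=1, G4=0, G5=1, G6=1, G7=1, G8=1, G9=1, G10=1, G11=1 → Y1=1, Y2=1; observed Y1=1, Y2=1. Eliminates G11 inverted output.
Only G6 inverted output is consistent with every test.

G6 inverted output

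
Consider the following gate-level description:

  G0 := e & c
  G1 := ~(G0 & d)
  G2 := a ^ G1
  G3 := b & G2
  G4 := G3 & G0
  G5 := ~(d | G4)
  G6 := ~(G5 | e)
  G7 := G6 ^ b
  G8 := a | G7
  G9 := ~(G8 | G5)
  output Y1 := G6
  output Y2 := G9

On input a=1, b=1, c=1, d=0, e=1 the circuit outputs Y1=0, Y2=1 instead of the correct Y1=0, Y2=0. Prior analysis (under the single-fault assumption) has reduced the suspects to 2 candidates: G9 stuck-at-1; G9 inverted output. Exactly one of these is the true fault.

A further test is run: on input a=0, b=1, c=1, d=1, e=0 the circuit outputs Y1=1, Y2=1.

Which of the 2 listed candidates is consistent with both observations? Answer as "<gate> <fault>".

G9 stuck-at-1

Evaluate each candidate on input a=0, b=1, c=1, d=1, e=0:
  G9 stuck-at-1: G0=0, G1=1, G2=1, G3=1, G4=0, G5=0, G6=1, G7=0, G8=0, G9=1 [stuck-at-1] → Y1=1, Y2=1 — matches
  G9 inverted output: G0=0, G1=1, G2=1, G3=1, G4=0, G5=0, G6=1, G7=0, G8=0, G9=0 [inverted output] → Y1=1, Y2=0 — eliminated
Only G9 stuck-at-1 reproduces the observed Y1=1, Y2=1.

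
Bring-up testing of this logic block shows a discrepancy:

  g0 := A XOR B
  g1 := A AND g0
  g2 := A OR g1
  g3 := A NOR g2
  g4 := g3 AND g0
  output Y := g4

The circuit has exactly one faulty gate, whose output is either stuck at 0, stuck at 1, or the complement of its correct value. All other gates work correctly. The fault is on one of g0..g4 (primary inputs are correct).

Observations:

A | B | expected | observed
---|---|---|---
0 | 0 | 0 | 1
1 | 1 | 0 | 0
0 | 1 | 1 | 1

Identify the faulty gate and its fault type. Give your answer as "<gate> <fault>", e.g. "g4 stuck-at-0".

g0 stuck-at-1

Fault-free values for test 1 (A=0, B=0): g0=0, g1=0, g2=0, g3=1, g4=0, giving Y=0. Observed 1.
Test 1: faults giving observed 1 are {g0 stuck-at-1, g0 inverted output, g4 stuck-at-1, g4 inverted output}.
Test 2 (A=1, B=1): fault-free g0=0, g1=0, g2=1, g3=0, g4=0 → 0; observed 0. Eliminates g4 stuck-at-1, g4 inverted output.
Test 3 (A=0, B=1): fault-free g0=1, g1=0, g2=0, g3=1, g4=1 → 1; observed 1. Eliminates g0 inverted output.
Only g0 stuck-at-1 is consistent with every test.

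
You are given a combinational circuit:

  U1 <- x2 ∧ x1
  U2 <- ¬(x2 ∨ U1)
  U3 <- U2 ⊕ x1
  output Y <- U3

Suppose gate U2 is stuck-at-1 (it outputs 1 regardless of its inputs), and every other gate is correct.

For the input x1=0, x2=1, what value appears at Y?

1

Propagate with U2 forced: U1=0, U2=1 [stuck-at-1], U3=1.
So Y = 1. (Without the fault it would be 0.)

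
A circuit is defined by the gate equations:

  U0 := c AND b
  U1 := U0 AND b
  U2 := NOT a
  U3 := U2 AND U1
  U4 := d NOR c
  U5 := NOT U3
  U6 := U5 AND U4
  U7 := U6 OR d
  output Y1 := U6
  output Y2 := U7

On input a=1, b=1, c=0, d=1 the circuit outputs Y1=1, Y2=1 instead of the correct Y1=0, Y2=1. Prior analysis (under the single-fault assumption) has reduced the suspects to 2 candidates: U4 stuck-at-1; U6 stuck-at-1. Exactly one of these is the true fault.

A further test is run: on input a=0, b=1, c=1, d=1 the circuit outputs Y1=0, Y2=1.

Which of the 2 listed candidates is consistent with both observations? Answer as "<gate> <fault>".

U4 stuck-at-1

Evaluate each candidate on input a=0, b=1, c=1, d=1:
  U4 stuck-at-1: U0=1, U1=1, U2=1, U3=1, U4=1 [stuck-at-1], U5=0, U6=0, U7=1 → Y1=0, Y2=1 — matches
  U6 stuck-at-1: U0=1, U1=1, U2=1, U3=1, U4=0, U5=0, U6=1 [stuck-at-1], U7=1 → Y1=1, Y2=1 — eliminated
Only U4 stuck-at-1 reproduces the observed Y1=0, Y2=1.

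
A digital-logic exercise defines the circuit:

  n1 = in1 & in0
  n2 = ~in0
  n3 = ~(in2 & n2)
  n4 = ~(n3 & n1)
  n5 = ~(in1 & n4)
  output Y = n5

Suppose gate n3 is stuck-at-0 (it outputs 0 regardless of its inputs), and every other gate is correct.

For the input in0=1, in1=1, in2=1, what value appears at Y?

Propagate with n3 forced: n1=1, n2=0, n3=0 [stuck-at-0], n4=1, n5=0.
So Y = 0. (Without the fault it would be 1.)

0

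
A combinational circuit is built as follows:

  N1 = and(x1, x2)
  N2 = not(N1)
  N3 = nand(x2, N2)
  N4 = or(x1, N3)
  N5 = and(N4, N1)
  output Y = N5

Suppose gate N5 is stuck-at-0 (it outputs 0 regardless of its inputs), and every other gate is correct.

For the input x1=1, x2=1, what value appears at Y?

0

Propagate with N5 forced: N1=1, N2=0, N3=1, N4=1, N5=0 [stuck-at-0].
So Y = 0. (Without the fault it would be 1.)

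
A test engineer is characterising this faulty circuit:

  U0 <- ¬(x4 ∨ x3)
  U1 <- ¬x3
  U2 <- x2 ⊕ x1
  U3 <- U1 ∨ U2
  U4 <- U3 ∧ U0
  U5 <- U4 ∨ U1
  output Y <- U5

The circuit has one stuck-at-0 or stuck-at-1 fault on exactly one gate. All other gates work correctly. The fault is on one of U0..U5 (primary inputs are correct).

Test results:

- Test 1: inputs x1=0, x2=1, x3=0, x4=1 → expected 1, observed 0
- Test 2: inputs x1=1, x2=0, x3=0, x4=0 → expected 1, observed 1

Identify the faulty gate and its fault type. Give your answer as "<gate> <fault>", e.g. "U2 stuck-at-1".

Fault-free values for test 1 (x1=0, x2=1, x3=0, x4=1): U0=0, U1=1, U2=1, U3=1, U4=0, U5=1, giving Y=1. Observed 0.
Test 1: faults giving observed 0 are {U1 stuck-at-0, U5 stuck-at-0}.
Test 2 (x1=1, x2=0, x3=0, x4=0): fault-free U0=1, U1=1, U2=1, U3=1, U4=1, U5=1 → 1; observed 1. Eliminates U5 stuck-at-0.
Only U1 stuck-at-0 is consistent with every test.

U1 stuck-at-0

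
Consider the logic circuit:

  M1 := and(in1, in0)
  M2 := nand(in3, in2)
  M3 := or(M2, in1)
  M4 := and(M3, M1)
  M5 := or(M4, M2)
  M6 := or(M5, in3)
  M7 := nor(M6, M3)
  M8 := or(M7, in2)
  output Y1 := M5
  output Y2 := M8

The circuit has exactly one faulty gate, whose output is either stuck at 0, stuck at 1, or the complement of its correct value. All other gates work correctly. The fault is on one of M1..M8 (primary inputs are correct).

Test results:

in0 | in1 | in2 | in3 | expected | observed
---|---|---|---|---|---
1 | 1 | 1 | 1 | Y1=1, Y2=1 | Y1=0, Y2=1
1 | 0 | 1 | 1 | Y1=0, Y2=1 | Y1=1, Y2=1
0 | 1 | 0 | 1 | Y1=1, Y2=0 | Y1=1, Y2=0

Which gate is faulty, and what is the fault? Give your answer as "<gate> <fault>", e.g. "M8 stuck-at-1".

M4 inverted output

Fault-free values for test 1 (in0=1, in1=1, in2=1, in3=1): M1=1, M2=0, M3=1, M4=1, M5=1, M6=1, M7=0, M8=1, giving Y1=1, Y2=1. Observed Y1=0, Y2=1.
Test 1: faults giving observed Y1=0, Y2=1 are {M1 stuck-at-0, M1 inverted output, M3 stuck-at-0, M3 inverted output, M4 stuck-at-0, M4 inverted output, M5 stuck-at-0, M5 inverted output}.
Test 2 (in0=1, in1=0, in2=1, in3=1): fault-free M1=0, M2=0, M3=0, M4=0, M5=0, M6=1, M7=0, M8=1 → Y1=0, Y2=1; observed Y1=1, Y2=1. Eliminates M1 stuck-at-0, M1 inverted output, M3 stuck-at-0, M3 inverted output, M4 stuck-at-0, M5 stuck-at-0.
Test 3 (in0=0, in1=1, in2=0, in3=1): fault-free M1=0, M2=1, M3=1, M4=0, M5=1, M6=1, M7=0, M8=0 → Y1=1, Y2=0; observed Y1=1, Y2=0. Eliminates M5 inverted output.
Only M4 inverted output is consistent with every test.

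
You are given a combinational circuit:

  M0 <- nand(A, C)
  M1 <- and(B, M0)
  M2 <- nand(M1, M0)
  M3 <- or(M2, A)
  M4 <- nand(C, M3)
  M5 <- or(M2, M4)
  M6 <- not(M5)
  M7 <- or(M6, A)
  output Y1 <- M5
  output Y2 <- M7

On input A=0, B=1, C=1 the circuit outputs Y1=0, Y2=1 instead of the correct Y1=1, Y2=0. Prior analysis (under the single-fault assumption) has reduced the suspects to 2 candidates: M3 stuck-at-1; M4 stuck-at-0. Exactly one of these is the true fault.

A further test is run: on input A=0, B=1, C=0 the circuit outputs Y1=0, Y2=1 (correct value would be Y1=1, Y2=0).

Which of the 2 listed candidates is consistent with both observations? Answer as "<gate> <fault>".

Evaluate each candidate on input A=0, B=1, C=0:
  M3 stuck-at-1: M0=1, M1=1, M2=0, M3=1 [stuck-at-1], M4=1, M5=1, M6=0, M7=0 → Y1=1, Y2=0 — eliminated
  M4 stuck-at-0: M0=1, M1=1, M2=0, M3=0, M4=0 [stuck-at-0], M5=0, M6=1, M7=1 → Y1=0, Y2=1 — matches
Only M4 stuck-at-0 reproduces the observed Y1=0, Y2=1.

M4 stuck-at-0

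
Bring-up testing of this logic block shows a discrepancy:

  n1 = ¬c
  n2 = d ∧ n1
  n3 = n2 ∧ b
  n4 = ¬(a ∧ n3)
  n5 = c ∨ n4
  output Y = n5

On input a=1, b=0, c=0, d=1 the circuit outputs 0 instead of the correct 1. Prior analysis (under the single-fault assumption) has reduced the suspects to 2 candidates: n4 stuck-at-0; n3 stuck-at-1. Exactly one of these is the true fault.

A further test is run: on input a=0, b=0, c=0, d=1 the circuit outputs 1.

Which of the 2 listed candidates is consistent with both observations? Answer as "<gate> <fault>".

n3 stuck-at-1

Evaluate each candidate on input a=0, b=0, c=0, d=1:
  n4 stuck-at-0: n1=1, n2=1, n3=0, n4=0 [stuck-at-0], n5=0 → 0 — eliminated
  n3 stuck-at-1: n1=1, n2=1, n3=1 [stuck-at-1], n4=1, n5=1 → 1 — matches
Only n3 stuck-at-1 reproduces the observed 1.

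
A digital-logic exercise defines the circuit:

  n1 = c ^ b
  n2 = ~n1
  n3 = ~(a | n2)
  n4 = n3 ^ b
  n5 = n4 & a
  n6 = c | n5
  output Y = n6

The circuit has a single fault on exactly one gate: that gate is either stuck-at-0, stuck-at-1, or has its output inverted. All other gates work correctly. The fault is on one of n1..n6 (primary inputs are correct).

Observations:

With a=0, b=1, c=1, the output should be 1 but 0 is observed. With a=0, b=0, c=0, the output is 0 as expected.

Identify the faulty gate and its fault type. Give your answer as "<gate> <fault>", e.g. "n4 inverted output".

Fault-free values for test 1 (a=0, b=1, c=1): n1=0, n2=1, n3=0, n4=1, n5=0, n6=1, giving Y=1. Observed 0.
Test 1: faults giving observed 0 are {n6 stuck-at-0, n6 inverted output}.
Test 2 (a=0, b=0, c=0): fault-free n1=0, n2=1, n3=0, n4=0, n5=0, n6=0 → 0; observed 0. Eliminates n6 inverted output.
Only n6 stuck-at-0 is consistent with every test.

n6 stuck-at-0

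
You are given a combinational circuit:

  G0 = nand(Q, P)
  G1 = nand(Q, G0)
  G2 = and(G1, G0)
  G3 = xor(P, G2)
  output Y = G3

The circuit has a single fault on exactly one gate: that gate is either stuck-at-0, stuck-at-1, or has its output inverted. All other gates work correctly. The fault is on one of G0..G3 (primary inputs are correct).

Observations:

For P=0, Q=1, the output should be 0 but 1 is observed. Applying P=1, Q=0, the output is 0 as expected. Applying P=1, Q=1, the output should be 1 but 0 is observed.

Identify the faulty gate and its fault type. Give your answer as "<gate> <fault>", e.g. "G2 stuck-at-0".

Fault-free values for test 1 (P=0, Q=1): G0=1, G1=0, G2=0, G3=0, giving Y=0. Observed 1.
Test 1: faults giving observed 1 are {G1 stuck-at-1, G1 inverted output, G2 stuck-at-1, G2 inverted output, G3 stuck-at-1, G3 inverted output}.
Test 2 (P=1, Q=0): fault-free G0=1, G1=1, G2=1, G3=0 → 0; observed 0. Eliminates G1 inverted output, G2 inverted output, G3 stuck-at-1, G3 inverted output.
Test 3 (P=1, Q=1): fault-free G0=0, G1=1, G2=0, G3=1 → 1; observed 0. Eliminates G1 stuck-at-1.
Only G2 stuck-at-1 is consistent with every test.

G2 stuck-at-1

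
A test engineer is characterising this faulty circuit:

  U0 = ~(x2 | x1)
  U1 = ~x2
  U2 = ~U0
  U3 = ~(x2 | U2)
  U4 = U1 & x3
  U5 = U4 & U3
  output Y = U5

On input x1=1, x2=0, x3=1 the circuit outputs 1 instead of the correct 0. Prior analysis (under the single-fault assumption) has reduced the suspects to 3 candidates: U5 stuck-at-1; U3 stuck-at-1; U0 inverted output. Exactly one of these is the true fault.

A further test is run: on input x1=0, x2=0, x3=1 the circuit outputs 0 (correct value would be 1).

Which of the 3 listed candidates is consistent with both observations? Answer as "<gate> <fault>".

Evaluate each candidate on input x1=0, x2=0, x3=1:
  U5 stuck-at-1: U0=1, U1=1, U2=0, U3=1, U4=1, U5=1 [stuck-at-1] → 1 — eliminated
  U3 stuck-at-1: U0=1, U1=1, U2=0, U3=1 [stuck-at-1], U4=1, U5=1 → 1 — eliminated
  U0 inverted output: U0=0 [inverted output], U1=1, U2=1, U3=0, U4=1, U5=0 → 0 — matches
Only U0 inverted output reproduces the observed 0.

U0 inverted output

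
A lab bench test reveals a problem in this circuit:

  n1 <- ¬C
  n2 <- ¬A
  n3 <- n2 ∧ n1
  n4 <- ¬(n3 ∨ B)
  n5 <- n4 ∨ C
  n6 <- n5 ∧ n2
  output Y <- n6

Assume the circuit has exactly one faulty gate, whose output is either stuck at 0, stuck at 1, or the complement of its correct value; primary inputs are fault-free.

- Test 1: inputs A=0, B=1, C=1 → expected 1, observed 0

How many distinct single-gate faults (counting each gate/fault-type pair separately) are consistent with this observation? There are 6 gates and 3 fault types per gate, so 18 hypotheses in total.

Fault-free: n1=0, n2=1, n3=0, n4=0, n5=1, n6=1 → 1. Observed 0.
  n1: none of the 3 fault types match ✗
  n2: stuck-at-0, inverted output ✓; others ✗
  n3: none of the 3 fault types match ✗
  n4: none of the 3 fault types match ✗
  n5: stuck-at-0, inverted output ✓; others ✗
  n6: stuck-at-0, inverted output ✓; others ✗
Consistent faults: {n2 stuck-at-0, n2 inverted output, n5 stuck-at-0, n5 inverted output, n6 stuck-at-0, n6 inverted output} — 6 in all.

6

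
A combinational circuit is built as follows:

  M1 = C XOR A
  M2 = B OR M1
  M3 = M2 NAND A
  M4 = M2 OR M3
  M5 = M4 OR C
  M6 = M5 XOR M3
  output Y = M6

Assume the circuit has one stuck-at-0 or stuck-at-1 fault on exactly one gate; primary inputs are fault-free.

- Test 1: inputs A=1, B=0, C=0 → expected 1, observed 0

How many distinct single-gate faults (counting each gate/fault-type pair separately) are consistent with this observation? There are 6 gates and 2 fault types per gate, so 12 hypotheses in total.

6

Fault-free: M1=1, M2=1, M3=0, M4=1, M5=1, M6=1 → 1. Observed 0.
  M1 stuck-at-0: output 0 ✓
  M1 stuck-at-1: output 1 ✗
  M2 stuck-at-0: output 0 ✓
  M2 stuck-at-1: output 1 ✗
  M3 stuck-at-0: output 1 ✗
  M3 stuck-at-1: output 0 ✓
  M4 stuck-at-0: output 0 ✓
  M4 stuck-at-1: output 1 ✗
  M5 stuck-at-0: output 0 ✓
  M5 stuck-at-1: output 1 ✗
  M6 stuck-at-0: output 0 ✓
  M6 stuck-at-1: output 1 ✗
Consistent faults: {M1 stuck-at-0, M2 stuck-at-0, M3 stuck-at-1, M4 stuck-at-0, M5 stuck-at-0, M6 stuck-at-0} — 6 in all.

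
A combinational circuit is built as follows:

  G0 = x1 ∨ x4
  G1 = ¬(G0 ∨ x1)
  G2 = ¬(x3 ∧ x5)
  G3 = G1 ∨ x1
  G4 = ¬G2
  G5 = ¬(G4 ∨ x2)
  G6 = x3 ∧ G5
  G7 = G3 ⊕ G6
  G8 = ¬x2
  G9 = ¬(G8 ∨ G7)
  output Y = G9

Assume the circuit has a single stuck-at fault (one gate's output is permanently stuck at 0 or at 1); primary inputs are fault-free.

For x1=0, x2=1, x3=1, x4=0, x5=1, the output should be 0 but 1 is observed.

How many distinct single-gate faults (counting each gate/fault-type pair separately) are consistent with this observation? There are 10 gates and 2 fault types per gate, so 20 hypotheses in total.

Fault-free: G0=0, G1=1, G2=0, G3=1, G4=1, G5=0, G6=0, G7=1, G8=0, G9=0 → 0. Observed 1.
  G0: stuck-at-1 ✓; others ✗
  G1: stuck-at-0 ✓; others ✗
  G2: none of the 2 fault types match ✗
  G3: stuck-at-0 ✓; others ✗
  G4: none of the 2 fault types match ✗
  G5: stuck-at-1 ✓; others ✗
  G6: stuck-at-1 ✓; others ✗
  G7: stuck-at-0 ✓; others ✗
  G8: none of the 2 fault types match ✗
  G9: stuck-at-1 ✓; others ✗
Consistent faults: {G0 stuck-at-1, G1 stuck-at-0, G3 stuck-at-0, G5 stuck-at-1, G6 stuck-at-1, G7 stuck-at-0, G9 stuck-at-1} — 7 in all.

7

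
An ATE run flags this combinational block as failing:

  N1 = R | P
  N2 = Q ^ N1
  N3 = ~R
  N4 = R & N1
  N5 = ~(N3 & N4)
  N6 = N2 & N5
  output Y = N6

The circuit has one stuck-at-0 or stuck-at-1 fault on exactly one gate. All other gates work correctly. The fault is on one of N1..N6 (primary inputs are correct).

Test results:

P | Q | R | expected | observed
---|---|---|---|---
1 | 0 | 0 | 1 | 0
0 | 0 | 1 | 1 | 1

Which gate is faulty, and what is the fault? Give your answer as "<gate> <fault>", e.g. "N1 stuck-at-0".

Fault-free values for test 1 (P=1, Q=0, R=0): N1=1, N2=1, N3=1, N4=0, N5=1, N6=1, giving Y=1. Observed 0.
Test 1: faults giving observed 0 are {N1 stuck-at-0, N2 stuck-at-0, N4 stuck-at-1, N5 stuck-at-0, N6 stuck-at-0}.
Test 2 (P=0, Q=0, R=1): fault-free N1=1, N2=1, N3=0, N4=1, N5=1, N6=1 → 1; observed 1. Eliminates N1 stuck-at-0, N2 stuck-at-0, N5 stuck-at-0, N6 stuck-at-0.
Only N4 stuck-at-1 is consistent with every test.

N4 stuck-at-1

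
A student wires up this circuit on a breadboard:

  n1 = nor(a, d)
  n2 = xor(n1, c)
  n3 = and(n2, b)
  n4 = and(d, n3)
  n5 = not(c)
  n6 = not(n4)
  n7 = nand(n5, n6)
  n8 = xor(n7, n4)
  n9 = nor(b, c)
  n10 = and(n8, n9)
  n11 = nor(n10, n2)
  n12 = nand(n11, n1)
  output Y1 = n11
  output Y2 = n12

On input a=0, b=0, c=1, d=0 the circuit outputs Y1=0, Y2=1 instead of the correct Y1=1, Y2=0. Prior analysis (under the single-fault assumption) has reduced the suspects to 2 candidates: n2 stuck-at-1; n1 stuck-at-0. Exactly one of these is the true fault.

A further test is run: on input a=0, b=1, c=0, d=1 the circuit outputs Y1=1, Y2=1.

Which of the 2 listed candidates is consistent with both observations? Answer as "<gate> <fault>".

Evaluate each candidate on input a=0, b=1, c=0, d=1:
  n2 stuck-at-1: n1=0, n2=1 [stuck-at-1], n3=1, n4=1, n5=1, n6=0, n7=1, n8=0, n9=0, n10=0, n11=0, n12=1 → Y1=0, Y2=1 — eliminated
  n1 stuck-at-0: n1=0 [stuck-at-0], n2=0, n3=0, n4=0, n5=1, n6=1, n7=0, n8=0, n9=0, n10=0, n11=1, n12=1 → Y1=1, Y2=1 — matches
Only n1 stuck-at-0 reproduces the observed Y1=1, Y2=1.

n1 stuck-at-0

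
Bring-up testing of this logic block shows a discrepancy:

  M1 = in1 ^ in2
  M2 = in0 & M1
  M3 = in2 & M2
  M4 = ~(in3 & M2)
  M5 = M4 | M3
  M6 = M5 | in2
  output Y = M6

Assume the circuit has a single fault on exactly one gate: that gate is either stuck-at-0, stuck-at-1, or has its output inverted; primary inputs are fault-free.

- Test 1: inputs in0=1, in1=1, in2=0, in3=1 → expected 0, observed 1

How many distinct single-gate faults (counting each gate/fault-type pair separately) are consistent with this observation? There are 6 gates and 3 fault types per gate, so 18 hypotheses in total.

12

Fault-free: M1=1, M2=1, M3=0, M4=0, M5=0, M6=0 → 0. Observed 1.
  M1: stuck-at-0, inverted output ✓; others ✗
  M2: stuck-at-0, inverted output ✓; others ✗
  M3: stuck-at-1, inverted output ✓; others ✗
  M4: stuck-at-1, inverted output ✓; others ✗
  M5: stuck-at-1, inverted output ✓; others ✗
  M6: stuck-at-1, inverted output ✓; others ✗
Consistent faults: {M1 stuck-at-0, M1 inverted output, M2 stuck-at-0, M2 inverted output, M3 stuck-at-1, M3 inverted output, M4 stuck-at-1, M4 inverted output, M5 stuck-at-1, M5 inverted output, M6 stuck-at-1, M6 inverted output} — 12 in all.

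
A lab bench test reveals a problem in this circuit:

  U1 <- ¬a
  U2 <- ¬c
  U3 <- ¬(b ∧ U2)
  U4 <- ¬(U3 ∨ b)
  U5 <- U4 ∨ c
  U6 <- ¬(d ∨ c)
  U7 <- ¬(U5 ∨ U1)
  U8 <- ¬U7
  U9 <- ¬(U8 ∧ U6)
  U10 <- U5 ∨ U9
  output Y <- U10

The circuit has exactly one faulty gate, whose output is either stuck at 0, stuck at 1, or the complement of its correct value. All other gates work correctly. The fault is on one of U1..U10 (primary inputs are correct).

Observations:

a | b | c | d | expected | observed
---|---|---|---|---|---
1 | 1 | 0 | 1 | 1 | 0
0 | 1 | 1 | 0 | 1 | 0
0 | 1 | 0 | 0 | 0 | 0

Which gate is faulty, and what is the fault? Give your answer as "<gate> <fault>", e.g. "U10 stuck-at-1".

Fault-free values for test 1 (a=1, b=1, c=0, d=1): U1=0, U2=1, U3=0, U4=0, U5=0, U6=0, U7=1, U8=0, U9=1, U10=1, giving Y=1. Observed 0.
Test 1: faults giving observed 0 are {U9 stuck-at-0, U9 inverted output, U10 stuck-at-0, U10 inverted output}.
Test 2 (a=0, b=1, c=1, d=0): fault-free U1=1, U2=0, U3=1, U4=0, U5=1, U6=0, U7=0, U8=1, U9=1, U10=1 → 1; observed 0. Eliminates U9 stuck-at-0, U9 inverted output.
Test 3 (a=0, b=1, c=0, d=0): fault-free U1=1, U2=1, U3=0, U4=0, U5=0, U6=1, U7=0, U8=1, U9=0, U10=0 → 0; observed 0. Eliminates U10 inverted output.
Only U10 stuck-at-0 is consistent with every test.

U10 stuck-at-0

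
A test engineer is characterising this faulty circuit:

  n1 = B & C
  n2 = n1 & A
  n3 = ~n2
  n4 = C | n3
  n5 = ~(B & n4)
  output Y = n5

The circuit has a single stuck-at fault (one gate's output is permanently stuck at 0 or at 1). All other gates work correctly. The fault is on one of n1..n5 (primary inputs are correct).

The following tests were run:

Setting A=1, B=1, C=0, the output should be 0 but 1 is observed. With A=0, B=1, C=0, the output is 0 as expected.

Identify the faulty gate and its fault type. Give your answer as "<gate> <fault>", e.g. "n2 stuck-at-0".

Fault-free values for test 1 (A=1, B=1, C=0): n1=0, n2=0, n3=1, n4=1, n5=0, giving Y=0. Observed 1.
Test 1: faults giving observed 1 are {n1 stuck-at-1, n2 stuck-at-1, n3 stuck-at-0, n4 stuck-at-0, n5 stuck-at-1}.
Test 2 (A=0, B=1, C=0): fault-free n1=0, n2=0, n3=1, n4=1, n5=0 → 0; observed 0. Eliminates n2 stuck-at-1, n3 stuck-at-0, n4 stuck-at-0, n5 stuck-at-1.
Only n1 stuck-at-1 is consistent with every test.

n1 stuck-at-1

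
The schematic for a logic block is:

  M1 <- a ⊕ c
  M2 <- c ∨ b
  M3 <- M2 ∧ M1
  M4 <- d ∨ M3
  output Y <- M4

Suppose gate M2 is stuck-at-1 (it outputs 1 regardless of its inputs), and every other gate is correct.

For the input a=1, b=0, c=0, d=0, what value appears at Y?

1

Propagate with M2 forced: M1=1, M2=1 [stuck-at-1], M3=1, M4=1.
So Y = 1. (Without the fault it would be 0.)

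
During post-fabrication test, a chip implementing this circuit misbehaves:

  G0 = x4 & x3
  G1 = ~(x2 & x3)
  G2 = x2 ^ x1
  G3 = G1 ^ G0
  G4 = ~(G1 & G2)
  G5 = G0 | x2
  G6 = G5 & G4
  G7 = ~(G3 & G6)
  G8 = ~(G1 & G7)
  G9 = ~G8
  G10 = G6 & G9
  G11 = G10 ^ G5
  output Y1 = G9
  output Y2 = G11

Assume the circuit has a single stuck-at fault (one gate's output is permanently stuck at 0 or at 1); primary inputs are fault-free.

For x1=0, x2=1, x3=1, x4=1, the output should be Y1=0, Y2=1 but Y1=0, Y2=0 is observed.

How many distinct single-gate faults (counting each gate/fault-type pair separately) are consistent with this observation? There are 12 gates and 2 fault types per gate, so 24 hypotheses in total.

3

Fault-free: G0=1, G1=0, G2=1, G3=1, G4=1, G5=1, G6=1, G7=0, G8=1, G9=0, G10=0, G11=1 → Y1=0, Y2=1. Observed Y1=0, Y2=0.
  G0: none of the 2 fault types match ✗
  G1: none of the 2 fault types match ✗
  G2: none of the 2 fault types match ✗
  G3: none of the 2 fault types match ✗
  G4: none of the 2 fault types match ✗
  G5: stuck-at-0 ✓; others ✗
  G6: none of the 2 fault types match ✗
  G7: none of the 2 fault types match ✗
  G8: none of the 2 fault types match ✗
  G9: none of the 2 fault types match ✗
  G10: stuck-at-1 ✓; others ✗
  G11: stuck-at-0 ✓; others ✗
Consistent faults: {G5 stuck-at-0, G10 stuck-at-1, G11 stuck-at-0} — 3 in all.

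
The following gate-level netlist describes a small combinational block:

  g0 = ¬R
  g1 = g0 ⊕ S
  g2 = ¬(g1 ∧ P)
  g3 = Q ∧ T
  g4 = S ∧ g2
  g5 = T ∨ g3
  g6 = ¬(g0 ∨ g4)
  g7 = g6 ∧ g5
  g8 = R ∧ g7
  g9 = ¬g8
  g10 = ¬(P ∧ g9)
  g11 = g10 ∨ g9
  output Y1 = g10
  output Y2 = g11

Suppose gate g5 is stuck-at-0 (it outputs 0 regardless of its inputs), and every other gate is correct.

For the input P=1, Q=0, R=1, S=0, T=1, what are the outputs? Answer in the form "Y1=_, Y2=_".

Y1=0, Y2=1

Propagate with g5 forced: g0=0, g1=0, g2=1, g3=0, g4=0, g5=0 [stuck-at-0], g6=1, g7=0, g8=0, g9=1, g10=0, g11=1.
So the outputs are Y1=0, Y2=1. (Without the fault they would be Y1=1, Y2=1.)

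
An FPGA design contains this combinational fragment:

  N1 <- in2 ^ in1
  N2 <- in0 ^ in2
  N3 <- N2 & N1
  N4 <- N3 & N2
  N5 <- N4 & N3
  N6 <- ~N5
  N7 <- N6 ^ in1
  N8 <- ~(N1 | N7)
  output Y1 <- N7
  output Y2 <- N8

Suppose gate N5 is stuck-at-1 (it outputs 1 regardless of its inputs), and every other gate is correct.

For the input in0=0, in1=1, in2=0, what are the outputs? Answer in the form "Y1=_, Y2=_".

Y1=1, Y2=0

Propagate with N5 forced: N1=1, N2=0, N3=0, N4=0, N5=1 [stuck-at-1], N6=0, N7=1, N8=0.
So the outputs are Y1=1, Y2=0. (Without the fault they would be Y1=0, Y2=0.)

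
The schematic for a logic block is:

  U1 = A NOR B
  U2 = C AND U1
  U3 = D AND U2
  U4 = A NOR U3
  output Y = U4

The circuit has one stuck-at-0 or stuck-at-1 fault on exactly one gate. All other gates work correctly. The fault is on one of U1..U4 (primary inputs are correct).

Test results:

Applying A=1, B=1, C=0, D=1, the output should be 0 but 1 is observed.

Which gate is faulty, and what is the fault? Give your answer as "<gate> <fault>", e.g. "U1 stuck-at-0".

Fault-free values for test 1 (A=1, B=1, C=0, D=1): U1=0, U2=0, U3=0, U4=0, giving Y=0. Observed 1.
Test 1: faults giving observed 1 are {U4 stuck-at-1}.
Only U4 stuck-at-1 is consistent with every test.

U4 stuck-at-1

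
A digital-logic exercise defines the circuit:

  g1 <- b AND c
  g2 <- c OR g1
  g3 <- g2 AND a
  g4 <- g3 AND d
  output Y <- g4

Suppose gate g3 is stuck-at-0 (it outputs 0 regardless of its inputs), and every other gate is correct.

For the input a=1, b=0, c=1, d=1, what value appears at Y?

Propagate with g3 forced: g1=0, g2=1, g3=0 [stuck-at-0], g4=0.
So Y = 0. (Without the fault it would be 1.)

0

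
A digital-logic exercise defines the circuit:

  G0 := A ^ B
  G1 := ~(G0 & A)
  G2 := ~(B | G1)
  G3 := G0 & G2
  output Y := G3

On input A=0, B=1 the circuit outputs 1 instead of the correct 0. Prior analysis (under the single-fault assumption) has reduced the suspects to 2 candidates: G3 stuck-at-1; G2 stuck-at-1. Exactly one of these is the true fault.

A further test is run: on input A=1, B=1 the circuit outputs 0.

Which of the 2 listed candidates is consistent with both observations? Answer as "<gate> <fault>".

G2 stuck-at-1

Evaluate each candidate on input A=1, B=1:
  G3 stuck-at-1: G0=0, G1=1, G2=0, G3=1 [stuck-at-1] → 1 — eliminated
  G2 stuck-at-1: G0=0, G1=1, G2=1 [stuck-at-1], G3=0 → 0 — matches
Only G2 stuck-at-1 reproduces the observed 0.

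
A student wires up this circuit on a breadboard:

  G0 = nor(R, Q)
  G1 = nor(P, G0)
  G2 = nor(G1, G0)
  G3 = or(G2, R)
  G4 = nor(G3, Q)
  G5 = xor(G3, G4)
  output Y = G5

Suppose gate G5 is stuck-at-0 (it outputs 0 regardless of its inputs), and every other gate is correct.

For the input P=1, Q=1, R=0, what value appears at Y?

0

Propagate with G5 forced: G0=0, G1=0, G2=1, G3=1, G4=0, G5=0 [stuck-at-0].
So Y = 0. (Without the fault it would be 1.)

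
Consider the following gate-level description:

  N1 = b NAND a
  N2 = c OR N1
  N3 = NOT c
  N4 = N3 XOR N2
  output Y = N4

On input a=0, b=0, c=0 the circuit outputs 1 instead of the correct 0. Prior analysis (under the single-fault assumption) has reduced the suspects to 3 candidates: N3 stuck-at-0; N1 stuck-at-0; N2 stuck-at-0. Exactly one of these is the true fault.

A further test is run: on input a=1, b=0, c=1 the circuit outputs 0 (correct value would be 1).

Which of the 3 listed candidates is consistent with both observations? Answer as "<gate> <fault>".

N2 stuck-at-0

Evaluate each candidate on input a=1, b=0, c=1:
  N3 stuck-at-0: N1=1, N2=1, N3=0 [stuck-at-0], N4=1 → 1 — eliminated
  N1 stuck-at-0: N1=0 [stuck-at-0], N2=1, N3=0, N4=1 → 1 — eliminated
  N2 stuck-at-0: N1=1, N2=0 [stuck-at-0], N3=0, N4=0 → 0 — matches
Only N2 stuck-at-0 reproduces the observed 0.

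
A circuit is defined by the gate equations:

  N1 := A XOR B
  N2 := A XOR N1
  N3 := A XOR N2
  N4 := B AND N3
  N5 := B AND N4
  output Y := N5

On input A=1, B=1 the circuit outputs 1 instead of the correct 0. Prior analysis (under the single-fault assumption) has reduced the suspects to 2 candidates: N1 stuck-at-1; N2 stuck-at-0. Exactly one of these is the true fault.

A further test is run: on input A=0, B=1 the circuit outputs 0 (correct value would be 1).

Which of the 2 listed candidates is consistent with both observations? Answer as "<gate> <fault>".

N2 stuck-at-0

Evaluate each candidate on input A=0, B=1:
  N1 stuck-at-1: N1=1 [stuck-at-1], N2=1, N3=1, N4=1, N5=1 → 1 — eliminated
  N2 stuck-at-0: N1=1, N2=0 [stuck-at-0], N3=0, N4=0, N5=0 → 0 — matches
Only N2 stuck-at-0 reproduces the observed 0.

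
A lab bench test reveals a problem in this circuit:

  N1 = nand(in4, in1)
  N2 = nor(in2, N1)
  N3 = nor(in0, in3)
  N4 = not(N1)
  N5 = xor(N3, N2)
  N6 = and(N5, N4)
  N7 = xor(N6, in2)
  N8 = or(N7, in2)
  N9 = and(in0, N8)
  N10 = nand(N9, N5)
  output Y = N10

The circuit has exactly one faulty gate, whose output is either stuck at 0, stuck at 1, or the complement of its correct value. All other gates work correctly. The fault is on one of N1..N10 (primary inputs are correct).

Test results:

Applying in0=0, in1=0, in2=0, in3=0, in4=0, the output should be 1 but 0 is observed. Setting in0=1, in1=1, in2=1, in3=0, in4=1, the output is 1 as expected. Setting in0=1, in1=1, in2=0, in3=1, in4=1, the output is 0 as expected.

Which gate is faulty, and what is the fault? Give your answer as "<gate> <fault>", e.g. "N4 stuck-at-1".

Fault-free values for test 1 (in0=0, in1=0, in2=0, in3=0, in4=0): N1=1, N2=0, N3=1, N4=0, N5=1, N6=0, N7=0, N8=0, N9=0, N10=1, giving Y=1. Observed 0.
Test 1: faults giving observed 0 are {N9 stuck-at-1, N9 inverted output, N10 stuck-at-0, N10 inverted output}.
Test 2 (in0=1, in1=1, in2=1, in3=0, in4=1): fault-free N1=0, N2=0, N3=0, N4=1, N5=0, N6=0, N7=1, N8=1, N9=1, N10=1 → 1; observed 1. Eliminates N10 stuck-at-0, N10 inverted output.
Test 3 (in0=1, in1=1, in2=0, in3=1, in4=1): fault-free N1=0, N2=1, N3=0, N4=1, N5=1, N6=1, N7=1, N8=1, N9=1, N10=0 → 0; observed 0. Eliminates N9 inverted output.
Only N9 stuck-at-1 is consistent with every test.

N9 stuck-at-1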